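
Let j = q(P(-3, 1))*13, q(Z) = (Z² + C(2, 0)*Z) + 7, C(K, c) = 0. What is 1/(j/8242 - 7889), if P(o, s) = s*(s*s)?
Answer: -317/2500809 ≈ -0.00012676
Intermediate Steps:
P(o, s) = s³ (P(o, s) = s*s² = s³)
q(Z) = 7 + Z² (q(Z) = (Z² + 0*Z) + 7 = (Z² + 0) + 7 = Z² + 7 = 7 + Z²)
j = 104 (j = (7 + (1³)²)*13 = (7 + 1²)*13 = (7 + 1)*13 = 8*13 = 104)
1/(j/8242 - 7889) = 1/(104/8242 - 7889) = 1/(104*(1/8242) - 7889) = 1/(4/317 - 7889) = 1/(-2500809/317) = -317/2500809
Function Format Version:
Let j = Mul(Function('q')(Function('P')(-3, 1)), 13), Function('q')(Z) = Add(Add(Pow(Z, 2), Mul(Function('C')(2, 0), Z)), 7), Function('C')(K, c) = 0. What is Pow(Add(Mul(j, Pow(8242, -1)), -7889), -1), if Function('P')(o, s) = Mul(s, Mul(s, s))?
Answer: Rational(-317, 2500809) ≈ -0.00012676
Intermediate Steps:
Function('P')(o, s) = Pow(s, 3) (Function('P')(o, s) = Mul(s, Pow(s, 2)) = Pow(s, 3))
Function('q')(Z) = Add(7, Pow(Z, 2)) (Function('q')(Z) = Add(Add(Pow(Z, 2), Mul(0, Z)), 7) = Add(Add(Pow(Z, 2), 0), 7) = Add(Pow(Z, 2), 7) = Add(7, Pow(Z, 2)))
j = 104 (j = Mul(Add(7, Pow(Pow(1, 3), 2)), 13) = Mul(Add(7, Pow(1, 2)), 13) = Mul(Add(7, 1), 13) = Mul(8, 13) = 104)
Pow(Add(Mul(j, Pow(8242, -1)), -7889), -1) = Pow(Add(Mul(104, Pow(8242, -1)), -7889), -1) = Pow(Add(Mul(104, Rational(1, 8242)), -7889), -1) = Pow(Add(Rational(4, 317), -7889), -1) = Pow(Rational(-2500809, 317), -1) = Rational(-317, 2500809)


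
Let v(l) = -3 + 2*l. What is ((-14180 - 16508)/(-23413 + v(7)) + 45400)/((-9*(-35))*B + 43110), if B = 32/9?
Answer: 265620372/258767615 ≈ 1.0265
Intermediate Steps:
B = 32/9 (B = 32*(1/9) = 32/9 ≈ 3.5556)
((-14180 - 16508)/(-23413 + v(7)) + 45400)/((-9*(-35))*B + 43110) = ((-14180 - 16508)/(-23413 + (-3 + 2*7)) + 45400)/(-9*(-35)*(32/9) + 43110) = (-30688/(-23413 + (-3 + 14)) + 45400)/(315*(32/9) + 43110) = (-30688/(-23413 + 11) + 45400)/(1120 + 43110) = (-30688/(-23402) + 45400)/44230 = (-30688*(-1/23402) + 45400)*(1/44230) = (15344/11701 + 45400)*(1/44230) = (531240744/11701)*(1/44230) = 265620372/258767615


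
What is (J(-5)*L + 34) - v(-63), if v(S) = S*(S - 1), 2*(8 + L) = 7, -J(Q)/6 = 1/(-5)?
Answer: -20017/5 ≈ -4003.4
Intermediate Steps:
J(Q) = 6/5 (J(Q) = -6/(-5) = -6*(-⅕) = 6/5)
L = -9/2 (L = -8 + (½)*7 = -8 + 7/2 = -9/2 ≈ -4.5000)
v(S) = S*(-1 + S)
(J(-5)*L + 34) - v(-63) = ((6/5)*(-9/2) + 34) - (-63)*(-1 - 63) = (-27/5 + 34) - (-63)*(-64) = 143/5 - 1*4032 = 143/5 - 4032 = -20017/5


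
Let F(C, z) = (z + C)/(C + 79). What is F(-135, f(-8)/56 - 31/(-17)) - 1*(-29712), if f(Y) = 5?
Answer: 1584132843/53312 ≈ 29714.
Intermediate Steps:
F(C, z) = (C + z)/(79 + C)
F(-135, f(-8)/56 - 31/(-17)) - 1*(-29712) = (-135 + (5/56 - 31/(-17)))/(79 - 135) - 1*(-29712) = (-135 + (5*(1/56) - 31*(-1/17)))/(-56) + 29712 = -(-135 + (5/56 + 31/17))/56 + 29712 = -(-135 + 1821/952)/56 + 29712 = -1/56*(-126699/952) + 29712 = 126699/53312 + 29712 = 1584132843/53312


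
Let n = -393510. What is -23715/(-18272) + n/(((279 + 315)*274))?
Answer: -277538015/247823136 ≈ -1.1199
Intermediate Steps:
-23715/(-18272) + n/(((279 + 315)*274)) = -23715/(-18272) - 393510*1/(274*(279 + 315)) = -23715*(-1/18272) - 393510/(594*274) = 23715/18272 - 393510/162756 = 23715/18272 - 393510*1/162756 = 23715/18272 - 65585/27126 = -277538015/247823136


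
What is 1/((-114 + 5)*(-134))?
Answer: 1/14606 ≈ 6.8465e-5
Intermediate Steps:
1/((-114 + 5)*(-134)) = 1/(-109*(-134)) = 1/14606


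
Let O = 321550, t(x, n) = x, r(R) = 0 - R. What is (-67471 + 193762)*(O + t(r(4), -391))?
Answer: 40608365886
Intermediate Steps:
r(R) = -R
(-67471 + 193762)*(O + t(r(4), -391)) = (-67471 + 193762)*(321550 - 1*4) = 126291*(321550 - 4) = 126291*321546 = 40608365886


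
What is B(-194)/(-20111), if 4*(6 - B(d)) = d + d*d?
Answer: 18709/40222 ≈ 0.46514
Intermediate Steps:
B(d) = 6 - d/4 - d²/4 (B(d) = 6 - (d + d*d)/4 = 6 - (d + d²)/4 = 6 + (-d/4 - d²/4) = 6 - d/4 - d²/4)
B(-194)/(-20111) = (6 - ¼*(-194) - ¼*(-194)²)/(-20111) = (6 + 97/2 - ¼*37636)*(-1/20111) = (6 + 97/2 - 9409)*(-1/20111) = -18709/2*(-1/20111) = 18709/40222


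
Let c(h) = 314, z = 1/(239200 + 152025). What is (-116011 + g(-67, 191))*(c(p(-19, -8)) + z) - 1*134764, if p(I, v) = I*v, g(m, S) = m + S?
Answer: -14288821116337/391225 ≈ -3.6523e+7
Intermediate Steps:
g(m, S) = S + m
z = 1/391225 ≈ 2.5561e-6
(-116011 + g(-67, 191))*(c(p(-19, -8)) + z) - 1*134764 = (-116011 + (191 - 67))*(314 + 1/391225) - 1*134764 = (-116011 + 124)*(122844651/391225) - 134764 = -115887*122844651/391225 - 134764 = -14236098070437/391225 - 134764 = -14288821116337/391225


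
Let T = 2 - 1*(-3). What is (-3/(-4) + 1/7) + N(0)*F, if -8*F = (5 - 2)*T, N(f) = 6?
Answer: -145/14 ≈ -10.357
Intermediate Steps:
T = 5 (T = 2 + 3 = 5)
F = -15/8 (F = -(5 - 2)*5/8 = -3*5/8 = -1/8*15 = -15/8 ≈ -1.8750)
(-3/(-4) + 1/7) + N(0)*F = (-3/(-4) + 1/7) + 6*(-15/8) = (-3*(-1/4) + 1*(1/7)) - 45/4 = (3/4 + 1/7) - 45/4 = 25/28 - 45/4 = -145/14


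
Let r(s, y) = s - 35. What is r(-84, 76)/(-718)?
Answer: 119/718 ≈ 0.16574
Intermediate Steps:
r(s, y) = -35 + s
r(-84, 76)/(-718) = (-35 - 84)/(-718) = -119*(-1/718) = 119/718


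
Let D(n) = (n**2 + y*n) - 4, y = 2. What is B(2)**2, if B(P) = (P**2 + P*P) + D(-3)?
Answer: 49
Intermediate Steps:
D(n) = -4 + n**2 + 2*n (D(n) = (n**2 + 2*n) - 4 = -4 + n**2 + 2*n)
B(P) = -1 + 2*P**2 (B(P) = (P**2 + P*P) + (-4 + (-3)**2 + 2*(-3)) = (P**2 + P**2) + (-4 + 9 - 6) = 2*P**2 - 1 = -1 + 2*P**2)
B(2)**2 = (-1 + 2*2**2)**2 = (-1 + 2*4)**2 = (-1 + 8)**2 = 7**2 = 49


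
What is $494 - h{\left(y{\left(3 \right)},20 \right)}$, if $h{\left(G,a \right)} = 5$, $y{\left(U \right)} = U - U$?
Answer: $489$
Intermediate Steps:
$y{\left(U \right)} = 0$
$494 - h{\left(y{\left(3 \right)},20 \right)} = 494 - 5 = 489$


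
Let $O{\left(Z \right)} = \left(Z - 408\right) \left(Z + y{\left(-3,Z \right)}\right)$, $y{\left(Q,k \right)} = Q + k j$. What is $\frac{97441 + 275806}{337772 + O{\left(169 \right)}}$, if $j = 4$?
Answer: $\frac{373247}{136534} \approx 2.7337$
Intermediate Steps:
$y{\left(Q,k \right)} = Q + 4 k$ ($y{\left(Q,k \right)} = Q + k 4 = Q + 4 k$)
$O{\left(Z \right)} = \left(-408 + Z\right) \left(-3 + 5 Z\right)$ ($O{\left(Z \right)} = \left(Z - 408\right) \left(Z + \left(-3 + 4 Z\right)\right) = \left(-408 + Z\right) \left(-3 + 5 Z\right)$)
$\frac{97441 + 275806}{337772 + O{\left(169 \right)}} = \frac{97441 + 275806}{337772 + \left(1224 - 345267 + 5 \cdot 169^{2}\right)} = \frac{373247}{337772 + \left(1224 - 345267 + 5 \cdot 28561\right)} = \frac{373247}{337772 + \left(1224 - 345267 + 142805\right)} = \frac{373247}{337772 - 201238} = \frac{373247}{136534}$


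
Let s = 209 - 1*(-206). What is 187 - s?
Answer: -228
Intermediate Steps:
s = 415 (s = 209 + 206 = 415)
187 - s = 187 - 1*415 = 187 - 415 = -228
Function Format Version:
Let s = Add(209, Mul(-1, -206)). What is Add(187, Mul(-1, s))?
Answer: -228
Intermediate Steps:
s = 415 (s = Add(209, 206) = 415)
Add(187, Mul(-1, s)) = Add(187, Mul(-1, 415)) = Add(187, -415) = -228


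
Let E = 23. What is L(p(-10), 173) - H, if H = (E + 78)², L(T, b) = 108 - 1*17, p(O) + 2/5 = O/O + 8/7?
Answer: -10110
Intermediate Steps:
p(O) = 61/35 (p(O) = -⅖ + (O/O + 8/7) = -⅖ + (1 + 8*(⅐)) = -⅖ + (1 + 8/7) = -⅖ + 15/7 = 61/35)
L(T, b) = 91 (L(T, b) = 108 - 17 = 91)
H = 10201 (H = (23 + 78)² = 101² = 10201)
L(p(-10), 173) - H = 91 - 1*10201 = 91 - 10201 = -10110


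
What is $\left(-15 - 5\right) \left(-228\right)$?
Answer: $4560$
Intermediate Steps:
$\left(-15 - 5\right) \left(-228\right) = \left(-20\right) \left(-228\right) = 4560$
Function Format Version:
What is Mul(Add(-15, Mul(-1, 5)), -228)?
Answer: 4560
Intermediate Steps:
Mul(Add(-15, Mul(-1, 5)), -228) = Mul(Add(-15, -5), -228) = Mul(-20, -228) = 4560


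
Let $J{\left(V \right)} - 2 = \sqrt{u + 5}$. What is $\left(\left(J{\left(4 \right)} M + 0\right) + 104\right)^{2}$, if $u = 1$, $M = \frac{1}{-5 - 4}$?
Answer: $\frac{\left(934 - \sqrt{6}\right)^{2}}{81} \approx 10713.0$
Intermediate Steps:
$M = - \frac{1}{9}$ ($M = \frac{1}{-9} = - \frac{1}{9} \approx -0.11111$)
$J{\left(V \right)} = 2 + \sqrt{6}$ ($J{\left(V \right)} = 2 + \sqrt{1 + 5} = 2 + \sqrt{6}$)
$\left(\left(J{\left(4 \right)} M + 0\right) + 104\right)^{2} = \left(\left(\left(2 + \sqrt{6}\right) \left(- \frac{1}{9}\right) + 0\right) + 104\right)^{2} = \left(\left(\left(- \frac{2}{9} - \frac{\sqrt{6}}{9}\right) + 0\right) + 104\right)^{2} = \left(\left(- \frac{2}{9} - \frac{\sqrt{6}}{9}\right) + 104\right)^{2} = \left(\frac{934}{9} - \frac{\sqrt{6}}{9}\right)^{2}$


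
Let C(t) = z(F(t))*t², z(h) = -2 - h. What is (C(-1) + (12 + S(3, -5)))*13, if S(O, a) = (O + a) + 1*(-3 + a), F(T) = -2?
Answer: 26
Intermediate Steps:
S(O, a) = -3 + O + 2*a (S(O, a) = (O + a) + (-3 + a) = -3 + O + 2*a)
C(t) = 0 (C(t) = (-2 - 1*(-2))*t² = (-2 + 2)*t² = 0*t² = 0)
(C(-1) + (12 + S(3, -5)))*13 = (0 + (12 + (-3 + 3 + 2*(-5))))*13 = (0 + (12 + (-3 + 3 - 10)))*13 = (0 + (12 - 10))*13 = (0 + 2)*13 = 2*13 = 26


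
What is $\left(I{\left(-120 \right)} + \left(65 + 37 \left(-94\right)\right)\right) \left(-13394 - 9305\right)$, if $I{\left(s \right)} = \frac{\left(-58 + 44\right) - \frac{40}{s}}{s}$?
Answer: $\frac{27888876661}{360} \approx 7.7469 \cdot 10^{7}$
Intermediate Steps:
$I{\left(s \right)} = \frac{-14 - \frac{40}{s}}{s}$
$\left(I{\left(-120 \right)} + \left(65 + 37 \left(-94\right)\right)\right) \left(-13394 - 9305\right) = \left(\frac{2 \left(-20 - -840\right)}{14400} + \left(65 + 37 \left(-94\right)\right)\right) \left(-13394 - 9305\right) = \left(2 \cdot \frac{1}{14400} \left(-20 + 840\right) + \left(65 - 3478\right)\right) \left(-22699\right) = \left(2 \cdot \frac{1}{14400} \cdot 820 - 3413\right) \left(-22699\right) = \left(\frac{41}{360} - 3413\right) \left(-22699\right) = \left(- \frac{1228639}{360}\right) \left(-22699\right) = \frac{27888876661}{360}$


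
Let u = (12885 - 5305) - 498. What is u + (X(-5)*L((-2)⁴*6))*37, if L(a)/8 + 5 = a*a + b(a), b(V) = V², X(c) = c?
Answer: -27264878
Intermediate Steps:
L(a) = -40 + 16*a² (L(a) = -40 + 8*(a*a + a²) = -40 + 8*(a² + a²) = -40 + 8*(2*a²) = -40 + 16*a²)
u = 7082 (u = 7580 - 498 = 7082)
u + (X(-5)*L((-2)⁴*6))*37 = 7082 - 5*(-40 + 16*((-2)⁴*6)²)*37 = 7082 - 5*(-40 + 16*(16*6)²)*37 = 7082 - 5*(-40 + 16*96²)*37 = 7082 - 5*(-40 + 16*9216)*37 = 7082 - 5*(-40 + 147456)*37 = 7082 - 5*147416*37 = 7082 - 737080*37 = 7082 - 27271960 = -27264878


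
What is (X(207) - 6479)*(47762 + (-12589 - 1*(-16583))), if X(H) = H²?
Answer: 1882365720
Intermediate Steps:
(X(207) - 6479)*(47762 + (-12589 - 1*(-16583))) = (207² - 6479)*(47762 + (-12589 - 1*(-16583))) = (42849 - 6479)*(47762 + (-12589 + 16583)) = 36370*(47762 + 3994) = 36370*51756 = 1882365720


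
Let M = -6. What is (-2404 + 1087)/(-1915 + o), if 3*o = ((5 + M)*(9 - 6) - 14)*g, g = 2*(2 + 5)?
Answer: 3951/5983 ≈ 0.66037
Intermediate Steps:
g = 14 (g = 2*7 = 14)
o = -238/3 (o = (((5 - 6)*(9 - 6) - 14)*14)/3 = ((-1*3 - 14)*14)/3 = ((-3 - 14)*14)/3 = (-17*14)/3 = (⅓)*(-238) = -238/3 ≈ -79.333)
(-2404 + 1087)/(-1915 + o) = (-2404 + 1087)/(-1915 - 238/3) = -1317/(-5983/3) = -1317*(-3/5983) = 3951/5983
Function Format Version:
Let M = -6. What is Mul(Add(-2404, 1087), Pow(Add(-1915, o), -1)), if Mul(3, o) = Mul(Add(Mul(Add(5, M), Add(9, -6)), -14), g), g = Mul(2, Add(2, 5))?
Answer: Rational(3951, 5983) ≈ 0.66037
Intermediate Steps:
g = 14 (g = Mul(2, 7) = 14)
o = Rational(-238, 3) (o = Mul(Rational(1, 3), Mul(Add(Mul(Add(5, -6), Add(9, -6)), -14), 14)) = Mul(Rational(1, 3), Mul(Add(Mul(-1, 3), -14), 14)) = Mul(Rational(1, 3), Mul(Add(-3, -14), 14)) = Mul(Rational(1, 3), Mul(-17, 14)) = Mul(Rational(1, 3), -238) = Rational(-238, 3) ≈ -79.333)
Mul(Add(-2404, 1087), Pow(Add(-1915, o), -1)) = Mul(Add(-2404, 1087), Pow(Add(-1915, Rational(-238, 3)), -1)) = Mul(-1317, Pow(Rational(-5983, 3), -1)) = Mul(-1317, Rational(-3, 5983)) = Rational(3951, 5983)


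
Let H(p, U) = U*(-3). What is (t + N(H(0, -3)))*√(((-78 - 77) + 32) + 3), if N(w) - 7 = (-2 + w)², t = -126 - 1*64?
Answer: -268*I*√30 ≈ -1467.9*I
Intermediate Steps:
H(p, U) = -3*U
t = -190 (t = -126 - 64 = -190)
N(w) = 7 + (-2 + w)²
(t + N(H(0, -3)))*√(((-78 - 77) + 32) + 3) = (-190 + (7 + (-2 - 3*(-3))²))*√(((-78 - 77) + 32) + 3) = (-190 + (7 + (-2 + 9)²))*√((-155 + 32) + 3) = (-190 + (7 + 7²))*√(-123 + 3) = (-190 + (7 + 49))*√(-120) = (-190 + 56)*(2*I*√30) = -268*I*√30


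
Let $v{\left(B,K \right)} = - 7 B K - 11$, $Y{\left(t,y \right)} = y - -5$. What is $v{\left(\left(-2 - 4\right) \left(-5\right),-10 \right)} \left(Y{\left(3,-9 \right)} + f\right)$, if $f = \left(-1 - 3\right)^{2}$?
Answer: $25068$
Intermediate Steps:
$f = 16$ ($f = \left(-4\right)^{2} = 16$)
$Y{\left(t,y \right)} = 5 + y$ ($Y{\left(t,y \right)} = y + 5 = 5 + y$)
$v{\left(B,K \right)} = -11 - 7 B K$ ($v{\left(B,K \right)} = - 7 B K - 11 = -11 - 7 B K$)
$v{\left(\left(-2 - 4\right) \left(-5\right),-10 \right)} \left(Y{\left(3,-9 \right)} + f\right) = \left(-11 - 7 \left(-2 - 4\right) \left(-5\right) \left(-10\right)\right) \left(\left(5 - 9\right) + 16\right) = \left(-11 - 7 \left(\left(-6\right) \left(-5\right)\right) \left(-10\right)\right) \left(-4 + 16\right) = \left(-11 - 210 \left(-10\right)\right) 12 = \left(-11 + 2100\right) 12 = 2089 \cdot 12 = 25068$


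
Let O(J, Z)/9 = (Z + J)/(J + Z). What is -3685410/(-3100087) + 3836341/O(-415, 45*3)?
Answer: 11893024030357/27900783 ≈ 4.2626e+5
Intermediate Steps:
O(J, Z) = 9 (O(J, Z) = 9*((Z + J)/(J + Z)) = 9*((J + Z)/(J + Z)) = 9*1 = 9)
-3685410/(-3100087) + 3836341/O(-415, 45*3) = -3685410/(-3100087) + 3836341/9 = -3685410*(-1/3100087) + 3836341*(1/9) = 3685410/3100087 + 3836341/9 = 11893024030357/27900783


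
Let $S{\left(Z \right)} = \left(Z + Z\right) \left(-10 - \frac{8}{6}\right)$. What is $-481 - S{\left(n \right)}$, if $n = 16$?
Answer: $- \frac{355}{3} \approx -118.33$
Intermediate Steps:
$S{\left(Z \right)} = - \frac{68 Z}{3}$ ($S{\left(Z \right)} = 2 Z \left(-10 - \frac{4}{3}\right) = 2 Z \left(- \frac{34}{3}\right) = - \frac{68 Z}{3}$)
$-481 - S{\left(n \right)} = -481 - \left(- \frac{68}{3}\right) 16 = -481 - - \frac{1088}{3} = -481 + \frac{1088}{3} = - \frac{355}{3}$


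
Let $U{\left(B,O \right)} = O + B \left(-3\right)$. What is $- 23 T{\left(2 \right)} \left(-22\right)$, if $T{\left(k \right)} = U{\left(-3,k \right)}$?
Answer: $5566$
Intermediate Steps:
$U{\left(B,O \right)} = O - 3 B$
$T{\left(k \right)} = 9 + k$ ($T{\left(k \right)} = k - -9 = k + 9 = 9 + k$)
$- 23 T{\left(2 \right)} \left(-22\right) = - 23 \left(9 + 2\right) \left(-22\right) = \left(-23\right) 11 \left(-22\right) = \left(-253\right) \left(-22\right) = 5566$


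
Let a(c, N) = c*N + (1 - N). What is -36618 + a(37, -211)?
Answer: -44213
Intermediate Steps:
a(c, N) = 1 - N + N*c (a(c, N) = N*c + (1 - N) = 1 - N + N*c)
-36618 + a(37, -211) = -36618 + (1 - 1*(-211) - 211*37) = -36618 + (1 + 211 - 7807) = -36618 - 7595 = -44213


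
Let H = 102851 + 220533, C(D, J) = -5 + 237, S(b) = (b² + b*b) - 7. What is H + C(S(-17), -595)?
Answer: 323616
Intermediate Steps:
S(b) = -7 + 2*b² (S(b) = (b² + b²) - 7 = 2*b² - 7 = -7 + 2*b²)
C(D, J) = 232
H = 323384
H + C(S(-17), -595) = 323384 + 232 = 323616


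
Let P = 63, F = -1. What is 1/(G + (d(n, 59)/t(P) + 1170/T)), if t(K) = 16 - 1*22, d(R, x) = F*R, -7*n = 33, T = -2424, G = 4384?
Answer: 2828/12394365 ≈ 0.00022817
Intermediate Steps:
n = -33/7 (n = -1/7*33 = -33/7 ≈ -4.7143)
d(R, x) = -R
t(K) = -6 (t(K) = 16 - 22 = -6)
1/(G + (d(n, 59)/t(P) + 1170/T)) = 1/(4384 + (-1*(-33/7)/(-6) + 1170/(-2424))) = 1/(4384 + ((33/7)*(-1/6) + 1170*(-1/2424))) = 1/(4384 + (-11/14 - 195/404)) = 1/(4384 - 3587/2828) = 1/(12394365/2828) = 2828/12394365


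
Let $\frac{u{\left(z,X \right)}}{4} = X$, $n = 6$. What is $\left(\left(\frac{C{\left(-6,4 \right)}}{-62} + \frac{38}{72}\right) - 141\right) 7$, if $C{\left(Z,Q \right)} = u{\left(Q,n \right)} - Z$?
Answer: $- \frac{1101149}{1116} \approx -986.69$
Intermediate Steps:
$u{\left(z,X \right)} = 4 X$
$C{\left(Z,Q \right)} = 24 - Z$ ($C{\left(Z,Q \right)} = 4 \cdot 6 - Z = 24 - Z$)
$\left(\left(\frac{C{\left(-6,4 \right)}}{-62} + \frac{38}{72}\right) - 141\right) 7 = \left(\left(\frac{24 - -6}{-62} + \frac{38}{72}\right) - 141\right) 7 = \left(\left(\left(24 + 6\right) \left(- \frac{1}{62}\right) + 38 \cdot \frac{1}{72}\right) - 141\right) 7 = \left(\left(30 \left(- \frac{1}{62}\right) + \frac{19}{36}\right) - 141\right) 7 = \left(\left(- \frac{15}{31} + \frac{19}{36}\right) - 141\right) 7 = \left(\frac{49}{1116} - 141\right) 7 = \left(- \frac{157307}{1116}\right) 7 = - \frac{1101149}{1116}$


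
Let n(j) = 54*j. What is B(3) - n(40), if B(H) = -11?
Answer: -2171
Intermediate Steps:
B(3) - n(40) = -11 - 54*40 = -11 - 1*2160 = -11 - 2160 = -2171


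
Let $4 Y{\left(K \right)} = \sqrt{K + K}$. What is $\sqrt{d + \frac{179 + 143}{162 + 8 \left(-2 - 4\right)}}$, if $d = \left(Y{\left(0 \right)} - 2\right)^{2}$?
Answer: $\frac{\sqrt{22173}}{57} \approx 2.6124$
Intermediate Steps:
$Y{\left(K \right)} = \frac{\sqrt{2} \sqrt{K}}{4}$ ($Y{\left(K \right)} = \frac{\sqrt{K + K}}{4} = \frac{\sqrt{2 K}}{4} = \frac{\sqrt{2} \sqrt{K}}{4}$)
$d = 4$ ($d = \left(\frac{\sqrt{2} \sqrt{0}}{4} - 2\right)^{2} = \left(\frac{1}{4} \sqrt{2} \cdot 0 - 2\right)^{2} = \left(0 - 2\right)^{2} = \left(-2\right)^{2} = 4$)
$\sqrt{d + \frac{179 + 143}{162 + 8 \left(-2 - 4\right)}} = \sqrt{4 + \frac{179 + 143}{162 + 8 \left(-2 - 4\right)}} = \sqrt{4 + \frac{322}{162 + 8 \left(-2 - 4\right)}} = \sqrt{4 + \frac{322}{162 + 8 \left(-6\right)}} = \sqrt{4 + \frac{322}{162 - 48}} = \sqrt{4 + \frac{322}{114}} = \sqrt{4 + 322 \cdot \frac{1}{114}} = \sqrt{4 + \frac{161}{57}} = \sqrt{\frac{389}{57}} = \frac{\sqrt{22173}}{57}$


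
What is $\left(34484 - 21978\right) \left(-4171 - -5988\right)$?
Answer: $22723402$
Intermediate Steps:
$\left(34484 - 21978\right) \left(-4171 - -5988\right) = 12506 \left(-4171 + \left(-7338 + 13326\right)\right) = 12506 \left(-4171 + 5988\right) = 12506 \cdot 1817 = 22723402$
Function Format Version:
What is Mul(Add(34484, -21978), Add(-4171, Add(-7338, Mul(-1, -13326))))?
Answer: 22723402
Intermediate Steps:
Mul(Add(34484, -21978), Add(-4171, Add(-7338, Mul(-1, -13326)))) = Mul(12506, Add(-4171, Add(-7338, 13326))) = Mul(12506, Add(-4171, 5988)) = Mul(12506, 1817) = 22723402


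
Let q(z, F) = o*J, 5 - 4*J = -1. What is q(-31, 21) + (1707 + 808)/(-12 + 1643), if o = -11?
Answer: -48793/3262 ≈ -14.958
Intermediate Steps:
J = 3/2 (J = 5/4 - ¼*(-1) = 5/4 + ¼ = 3/2 ≈ 1.5000)
q(z, F) = -33/2 (q(z, F) = -11*3/2 = -33/2)
q(-31, 21) + (1707 + 808)/(-12 + 1643) = -33/2 + (1707 + 808)/(-12 + 1643) = -33/2 + 2515/1631 = -48793/3262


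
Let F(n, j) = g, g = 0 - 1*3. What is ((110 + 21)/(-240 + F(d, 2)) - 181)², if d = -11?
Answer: 1946044996/59049 ≈ 32956.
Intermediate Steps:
g = -3 (g = 0 - 3 = -3)
F(n, j) = -3
((110 + 21)/(-240 + F(d, 2)) - 181)² = ((110 + 21)/(-240 - 3) - 181)² = (131/(-243) - 181)² = (131*(-1/243) - 181)² = (-131/243 - 181)² = (-44114/243)² = 1946044996/59049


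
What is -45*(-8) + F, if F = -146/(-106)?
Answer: 19153/53 ≈ 361.38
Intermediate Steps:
F = 73/53 (F = -146*(-1/106) = 73/53 ≈ 1.3774)
-45*(-8) + F = -45*(-8) + 73/53 = 360 + 73/53 = 19153/53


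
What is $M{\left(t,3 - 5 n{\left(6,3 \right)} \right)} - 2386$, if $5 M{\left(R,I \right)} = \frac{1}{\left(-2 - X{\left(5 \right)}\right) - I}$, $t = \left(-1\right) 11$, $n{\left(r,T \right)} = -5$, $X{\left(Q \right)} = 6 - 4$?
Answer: $- \frac{381761}{160} \approx -2386.0$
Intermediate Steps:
$X{\left(Q \right)} = 2$ ($X{\left(Q \right)} = 6 - 4 = 2$)
$t = -11$
$M{\left(R,I \right)} = \frac{1}{5 \left(-4 - I\right)}$ ($M{\left(R,I \right)} = \frac{1}{5 \left(\left(-2 - 2\right) - I\right)} = \frac{1}{5 \left(-4 - I\right)}$)
$M{\left(t,3 - 5 n{\left(6,3 \right)} \right)} - 2386 = - \frac{1}{20 + 5 \left(3 - -25\right)} - 2386 = - \frac{1}{20 + 5 \left(3 + 25\right)} - 2386 = - \frac{1}{20 + 5 \cdot 28} - 2386 = - \frac{1}{20 + 140} - 2386 = - \frac{1}{160} - 2386 = - \frac{381761}{160}$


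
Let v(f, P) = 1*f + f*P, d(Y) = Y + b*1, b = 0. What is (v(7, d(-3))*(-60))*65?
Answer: 54600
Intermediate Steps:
d(Y) = Y (d(Y) = Y + 0*1 = Y + 0 = Y)
v(f, P) = f + P*f
(v(7, d(-3))*(-60))*65 = ((7*(1 - 3))*(-60))*65 = ((7*(-2))*(-60))*65 = -14*(-60)*65 = 840*65 = 54600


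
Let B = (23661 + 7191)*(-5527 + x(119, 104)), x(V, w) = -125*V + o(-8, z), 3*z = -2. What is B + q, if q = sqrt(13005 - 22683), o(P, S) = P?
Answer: -629689320 + I*sqrt(9678) ≈ -6.2969e+8 + 98.377*I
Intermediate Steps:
z = -2/3 (z = (1/3)*(-2) = -2/3 ≈ -0.66667)
x(V, w) = -8 - 125*V (x(V, w) = -125*V - 8 = -8 - 125*V)
B = -629689320 (B = (23661 + 7191)*(-5527 + (-8 - 125*119)) = 30852*(-5527 + (-8 - 14875)) = 30852*(-5527 - 14883) = 30852*(-20410) = -629689320)
q = I*sqrt(9678) (q = sqrt(-9678) = I*sqrt(9678) ≈ 98.377*I)
B + q = -629689320 + I*sqrt(9678)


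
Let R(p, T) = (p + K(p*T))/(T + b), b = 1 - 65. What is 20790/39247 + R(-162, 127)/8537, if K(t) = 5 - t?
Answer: 11982812489/21108253257 ≈ 0.56768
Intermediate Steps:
b = -64
R(p, T) = (5 + p - T*p)/(-64 + T) (R(p, T) = (p + (5 - p*T))/(T - 64) = (p + (5 - T*p))/(-64 + T) = (5 + p - T*p)/(-64 + T))
20790/39247 + R(-162, 127)/8537 = 20790/39247 + ((5 - 162 - 1*127*(-162))/(-64 + 127))/8537 = 20790*(1/39247) + ((5 - 162 + 20574)/63)*(1/8537) = 20790/39247 + ((1/63)*20417)*(1/8537) = 20790/39247 + (20417/63)*(1/8537) = 20790/39247 + 20417/537831 = 11982812489/21108253257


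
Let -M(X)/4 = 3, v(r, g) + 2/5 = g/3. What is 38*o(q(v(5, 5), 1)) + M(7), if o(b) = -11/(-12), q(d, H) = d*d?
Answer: 137/6 ≈ 22.833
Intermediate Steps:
v(r, g) = -2/5 + g/3
q(d, H) = d**2
M(X) = -12 (M(X) = -4*3 = -12)
o(b) = 11/12 (o(b) = -11*(-1/12) = 11/12)
38*o(q(v(5, 5), 1)) + M(7) = 38*(11/12) - 12 = 209/6 - 12 = 137/6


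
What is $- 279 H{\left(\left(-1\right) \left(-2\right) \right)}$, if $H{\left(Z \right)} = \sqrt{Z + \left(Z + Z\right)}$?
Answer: $- 279 \sqrt{6} \approx -683.41$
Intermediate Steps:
$H{\left(Z \right)} = \sqrt{3} \sqrt{Z}$ ($H{\left(Z \right)} = \sqrt{Z + 2 Z} = \sqrt{3 Z} = \sqrt{3} \sqrt{Z}$)
$- 279 H{\left(\left(-1\right) \left(-2\right) \right)} = - 279 \sqrt{3} \sqrt{\left(-1\right) \left(-2\right)} = - 279 \sqrt{3} \sqrt{2} = - 279 \sqrt{6}$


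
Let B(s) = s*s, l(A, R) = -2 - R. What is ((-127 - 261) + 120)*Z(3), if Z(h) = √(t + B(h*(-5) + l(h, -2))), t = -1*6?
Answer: -268*√219 ≈ -3966.0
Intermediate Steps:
B(s) = s²
t = -6
Z(h) = √(-6 + 25*h²) (Z(h) = √(-6 + (h*(-5) + (-2 - 1*(-2)))²) = √(-6 + (-5*h + (-2 + 2))²) = √(-6 + (-5*h + 0)²) = √(-6 + (-5*h)²) = √(-6 + 25*h²))
((-127 - 261) + 120)*Z(3) = ((-127 - 261) + 120)*√(-6 + 25*3²) = (-388 + 120)*√(-6 + 25*9) = -268*√(-6 + 225) = -268*√219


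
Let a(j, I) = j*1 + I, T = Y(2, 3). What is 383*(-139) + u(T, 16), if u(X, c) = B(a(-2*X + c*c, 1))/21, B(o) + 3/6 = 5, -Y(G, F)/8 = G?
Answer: -745315/14 ≈ -53237.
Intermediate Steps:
Y(G, F) = -8*G
T = -16 (T = -8*2 = -16)
a(j, I) = I + j (a(j, I) = j + I = I + j)
B(o) = 9/2 (B(o) = -½ + 5 = 9/2)
u(X, c) = 3/14 (u(X, c) = (9/2)/21 = (9/2)*(1/21) = 3/14)
383*(-139) + u(T, 16) = 383*(-139) + 3/14 = -53237 + 3/14 = -745315/14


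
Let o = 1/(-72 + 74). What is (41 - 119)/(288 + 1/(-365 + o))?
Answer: -2187/8075 ≈ -0.27084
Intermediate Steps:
o = ½ (o = 1/2 = ½ ≈ 0.50000)
(41 - 119)/(288 + 1/(-365 + o)) = (41 - 119)/(288 + 1/(-365 + ½)) = -78/(288 + 1/(-729/2)) = -78/(288 - 2/729) = -78/209950/729 = -78*729/209950 = -2187/8075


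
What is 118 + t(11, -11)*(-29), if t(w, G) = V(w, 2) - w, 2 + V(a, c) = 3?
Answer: 408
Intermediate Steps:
V(a, c) = 1 (V(a, c) = -2 + 3 = 1)
t(w, G) = 1 - w
118 + t(11, -11)*(-29) = 118 + (1 - 1*11)*(-29) = 118 + (1 - 11)*(-29) = 118 - 10*(-29) = 118 + 290 = 408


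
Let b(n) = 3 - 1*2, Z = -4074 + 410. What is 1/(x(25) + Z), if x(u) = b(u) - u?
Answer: -1/3688 ≈ -0.00027115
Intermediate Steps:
Z = -3664
b(n) = 1 (b(n) = 3 - 2 = 1)
x(u) = 1 - u
1/(x(25) + Z) = 1/((1 - 1*25) - 3664) = 1/((1 - 25) - 3664) = 1/(-24 - 3664) = 1/(-3688) = -1/3688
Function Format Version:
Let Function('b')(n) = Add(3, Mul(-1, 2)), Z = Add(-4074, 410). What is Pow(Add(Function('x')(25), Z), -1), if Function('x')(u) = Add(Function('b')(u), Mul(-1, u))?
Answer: Rational(-1, 3688) ≈ -0.00027115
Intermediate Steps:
Z = -3664
Function('b')(n) = 1 (Function('b')(n) = Add(3, -2) = 1)
Function('x')(u) = Add(1, Mul(-1, u))
Pow(Add(Function('x')(25), Z), -1) = Pow(Add(Add(1, Mul(-1, 25)), -3664), -1) = Pow(Add(Add(1, -25), -3664), -1) = Pow(Add(-24, -3664), -1) = Pow(-3688, -1) = Rational(-1, 3688)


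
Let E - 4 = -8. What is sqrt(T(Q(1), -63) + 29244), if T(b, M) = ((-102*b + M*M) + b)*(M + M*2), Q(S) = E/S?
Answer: I*sqrt(797253) ≈ 892.89*I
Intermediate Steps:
E = -4 (E = 4 - 8 = -4)
Q(S) = -4/S
T(b, M) = 3*M*(M**2 - 101*b) (T(b, M) = ((-102*b + M**2) + b)*(M + 2*M) = ((M**2 - 102*b) + b)*(3*M) = (M**2 - 101*b)*(3*M) = 3*M*(M**2 - 101*b))
sqrt(T(Q(1), -63) + 29244) = sqrt(3*(-63)*((-63)**2 - (-404)/1) + 29244) = sqrt(3*(-63)*(3969 - (-404)) + 29244) = sqrt(3*(-63)*(3969 - 101*(-4)) + 29244) = sqrt(3*(-63)*(3969 + 404) + 29244) = sqrt(3*(-63)*4373 + 29244) = sqrt(-826497 + 29244) = sqrt(-797253) = I*sqrt(797253)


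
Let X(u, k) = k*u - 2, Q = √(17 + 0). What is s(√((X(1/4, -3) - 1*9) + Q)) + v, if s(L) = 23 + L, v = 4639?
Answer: 4662 + √(-47 + 4*√17)/2 ≈ 4662.0 + 2.7617*I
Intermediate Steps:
Q = √17 ≈ 4.1231
X(u, k) = -2 + k*u
s(√((X(1/4, -3) - 1*9) + Q)) + v = (23 + √(((-2 - 3/4) - 1*9) + √17)) + 4639 = (23 + √(((-2 - 3*¼) - 9) + √17)) + 4639 = (23 + √(((-2 - ¾) - 9) + √17)) + 4639 = (23 + √((-11/4 - 9) + √17)) + 4639 = (23 + √(-47/4 + √17)) + 4639 = 4662 + √(-47/4 + √17)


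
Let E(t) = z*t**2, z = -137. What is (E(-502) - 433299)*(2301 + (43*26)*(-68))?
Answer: 2577197354381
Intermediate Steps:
E(t) = -137*t**2
(E(-502) - 433299)*(2301 + (43*26)*(-68)) = (-137*(-502)**2 - 433299)*(2301 + (43*26)*(-68)) = (-137*252004 - 433299)*(2301 + 1118*(-68)) = (-34524548 - 433299)*(2301 - 76024) = -34957847*(-73723) = 2577197354381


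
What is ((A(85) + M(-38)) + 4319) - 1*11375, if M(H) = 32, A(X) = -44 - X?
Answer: -7153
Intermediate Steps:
((A(85) + M(-38)) + 4319) - 1*11375 = (((-44 - 1*85) + 32) + 4319) - 1*11375 = (((-44 - 85) + 32) + 4319) - 11375 = ((-129 + 32) + 4319) - 11375 = (-97 + 4319) - 11375 = 4222 - 11375 = -7153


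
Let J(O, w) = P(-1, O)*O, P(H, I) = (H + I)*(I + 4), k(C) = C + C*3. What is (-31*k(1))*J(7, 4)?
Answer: -57288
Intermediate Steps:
k(C) = 4*C (k(C) = C + 3*C = 4*C)
P(H, I) = (4 + I)*(H + I) (P(H, I) = (H + I)*(4 + I) = (4 + I)*(H + I))
J(O, w) = O*(-4 + O² + 3*O) (J(O, w) = (O² + 4*(-1) + 4*O - O)*O = (O² - 4 + 4*O - O)*O = (-4 + O² + 3*O)*O = O*(-4 + O² + 3*O))
(-31*k(1))*J(7, 4) = (-124)*(7*(-4 + 7² + 3*7)) = (-31*4)*(7*(-4 + 49 + 21)) = -868*66 = -124*462 = -57288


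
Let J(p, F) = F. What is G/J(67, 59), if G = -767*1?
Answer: -13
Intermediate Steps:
G = -767
G/J(67, 59) = -767/59 = -767*1/59 = -13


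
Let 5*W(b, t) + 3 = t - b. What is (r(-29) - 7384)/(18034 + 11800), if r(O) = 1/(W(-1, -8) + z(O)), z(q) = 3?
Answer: -7383/29834 ≈ -0.24747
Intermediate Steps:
W(b, t) = -⅗ - b/5 + t/5 (W(b, t) = -⅗ + (t - b)/5 = -⅗ + (-b/5 + t/5) = -⅗ - b/5 + t/5)
r(O) = 1 (r(O) = 1/((-⅗ - ⅕*(-1) + (⅕)*(-8)) + 3) = 1/((-⅗ + ⅕ - 8/5) + 3) = 1/(-2 + 3) = 1/1 = 1)
(r(-29) - 7384)/(18034 + 11800) = (1 - 7384)/(18034 + 11800) = -7383/29834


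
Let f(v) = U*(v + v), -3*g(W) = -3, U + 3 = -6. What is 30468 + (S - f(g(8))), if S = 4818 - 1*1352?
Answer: 33952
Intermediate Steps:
U = -9 (U = -3 - 6 = -9)
g(W) = 1 (g(W) = -⅓*(-3) = 1)
f(v) = -18*v (f(v) = -9*(v + v) = -18*v)
S = 3466 (S = 4818 - 1352 = 3466)
30468 + (S - f(g(8))) = 30468 + (3466 - (-18)) = 30468 + (3466 - 1*(-18)) = 30468 + (3466 + 18) = 30468 + 3484 = 33952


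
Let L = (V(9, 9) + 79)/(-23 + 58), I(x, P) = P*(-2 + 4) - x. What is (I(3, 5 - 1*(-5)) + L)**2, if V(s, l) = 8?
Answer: 465124/1225 ≈ 379.69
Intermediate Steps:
I(x, P) = -x + 2*P (I(x, P) = P*2 - x = 2*P - x = -x + 2*P)
L = 87/35 (L = (8 + 79)/(-23 + 58) = 87/35 ≈ 2.4857)
(I(3, 5 - 1*(-5)) + L)**2 = ((-1*3 + 2*(5 - 1*(-5))) + 87/35)**2 = ((-3 + 2*(5 + 5)) + 87/35)**2 = ((-3 + 2*10) + 87/35)**2 = ((-3 + 20) + 87/35)**2 = (17 + 87/35)**2 = (682/35)**2 = 465124/1225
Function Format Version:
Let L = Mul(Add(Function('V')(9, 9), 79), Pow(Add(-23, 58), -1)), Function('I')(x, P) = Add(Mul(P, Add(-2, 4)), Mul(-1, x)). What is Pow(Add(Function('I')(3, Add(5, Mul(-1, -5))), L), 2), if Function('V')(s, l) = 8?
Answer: Rational(465124, 1225) ≈ 379.69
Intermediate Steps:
Function('I')(x, P) = Add(Mul(-1, x), Mul(2, P)) (Function('I')(x, P) = Add(Mul(P, 2), Mul(-1, x)) = Add(Mul(2, P), Mul(-1, x)) = Add(Mul(-1, x), Mul(2, P)))
L = Rational(87, 35) (L = Mul(Add(8, 79), Pow(Add(-23, 58), -1)) = Mul(87, Pow(35, -1)) = Mul(87, Rational(1, 35)) = Rational(87, 35) ≈ 2.4857)
Pow(Add(Function('I')(3, Add(5, Mul(-1, -5))), L), 2) = Pow(Add(Add(Mul(-1, 3), Mul(2, Add(5, Mul(-1, -5)))), Rational(87, 35)), 2) = Pow(Add(Add(-3, Mul(2, Add(5, 5))), Rational(87, 35)), 2) = Pow(Add(Add(-3, Mul(2, 10)), Rational(87, 35)), 2) = Pow(Add(Add(-3, 20), Rational(87, 35)), 2) = Pow(Add(17, Rational(87, 35)), 2) = Pow(Rational(682, 35), 2) = Rational(465124, 1225)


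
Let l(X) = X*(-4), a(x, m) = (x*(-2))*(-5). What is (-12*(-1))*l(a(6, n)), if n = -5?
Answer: -2880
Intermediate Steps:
a(x, m) = 10*x (a(x, m) = -2*x*(-5) = 10*x)
l(X) = -4*X
(-12*(-1))*l(a(6, n)) = (-12*(-1))*(-40*6) = 12*(-4*60) = 12*(-240) = -2880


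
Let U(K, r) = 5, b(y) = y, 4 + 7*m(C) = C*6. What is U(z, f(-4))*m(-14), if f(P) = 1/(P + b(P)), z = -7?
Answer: -440/7 ≈ -62.857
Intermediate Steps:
m(C) = -4/7 + 6*C/7 (m(C) = -4/7 + (C*6)/7 = -4/7 + (6*C)/7 = -4/7 + 6*C/7)
f(P) = 1/(2*P) (f(P) = 1/(P + P) = 1/(2*P))
U(z, f(-4))*m(-14) = 5*(-4/7 + (6/7)*(-14)) = 5*(-4/7 - 12) = 5*(-88/7) = -440/7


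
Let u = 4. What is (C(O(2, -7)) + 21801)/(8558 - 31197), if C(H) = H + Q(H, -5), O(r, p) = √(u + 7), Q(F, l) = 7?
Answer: -21808/22639 - √11/22639 ≈ -0.96344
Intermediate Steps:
O(r, p) = √11 (O(r, p) = √(4 + 7) = √11)
C(H) = 7 + H (C(H) = H + 7 = 7 + H)
(C(O(2, -7)) + 21801)/(8558 - 31197) = ((7 + √11) + 21801)/(8558 - 31197) = (21808 + √11)/(-22639) = (21808 + √11)*(-1/22639) = -21808/22639 - √11/22639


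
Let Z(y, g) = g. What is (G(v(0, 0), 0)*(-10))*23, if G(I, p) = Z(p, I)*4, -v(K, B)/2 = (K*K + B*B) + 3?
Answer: 5520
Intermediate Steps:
v(K, B) = -6 - 2*B**2 - 2*K**2 (v(K, B) = -2*((K*K + B*B) + 3) = -2*((K**2 + B**2) + 3) = -2*((B**2 + K**2) + 3) = -2*(3 + B**2 + K**2) = -6 - 2*B**2 - 2*K**2)
G(I, p) = 4*I (G(I, p) = I*4 = 4*I)
(G(v(0, 0), 0)*(-10))*23 = ((4*(-6 - 2*0**2 - 2*0**2))*(-10))*23 = ((4*(-6 - 2*0 - 2*0))*(-10))*23 = ((4*(-6 + 0 + 0))*(-10))*23 = ((4*(-6))*(-10))*23 = -24*(-10)*23 = 240*23 = 5520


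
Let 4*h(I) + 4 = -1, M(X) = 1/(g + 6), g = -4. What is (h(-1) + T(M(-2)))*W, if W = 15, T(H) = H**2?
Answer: -15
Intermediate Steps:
M(X) = 1/2 (M(X) = 1/(-4 + 6) = 1/2)
h(I) = -5/4 (h(I) = -1 + (1/4)*(-1) = -1 - 1/4 = -5/4)
(h(-1) + T(M(-2)))*W = (-5/4 + (1/2)**2)*15 = (-5/4 + 1/4)*15 = -1*15 = -15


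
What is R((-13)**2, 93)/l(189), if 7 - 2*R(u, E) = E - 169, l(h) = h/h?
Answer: 83/2 ≈ 41.500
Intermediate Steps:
l(h) = 1
R(u, E) = 88 - E/2 (R(u, E) = 7/2 - (E - 169)/2 = 7/2 - (-169 + E)/2 = 7/2 + (169/2 - E/2) = 88 - E/2)
R((-13)**2, 93)/l(189) = (88 - 1/2*93)/1 = (88 - 93/2)*1 = (83/2)*1 = 83/2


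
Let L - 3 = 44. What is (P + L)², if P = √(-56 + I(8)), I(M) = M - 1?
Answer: 2160 + 658*I ≈ 2160.0 + 658.0*I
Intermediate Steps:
L = 47 (L = 3 + 44 = 47)
I(M) = -1 + M
P = 7*I (P = √(-56 + (-1 + 8)) = √(-56 + 7) = √(-49) = 7*I ≈ 7.0*I)
(P + L)² = (7*I + 47)² = (47 + 7*I)²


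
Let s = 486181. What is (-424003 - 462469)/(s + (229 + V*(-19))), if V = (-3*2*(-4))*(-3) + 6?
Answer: -3821/2102 ≈ -1.8178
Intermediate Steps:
V = -66 (V = -6*(-4)*(-3) + 6 = 24*(-3) + 6 = -72 + 6 = -66)
(-424003 - 462469)/(s + (229 + V*(-19))) = (-424003 - 462469)/(486181 + (229 - 66*(-19))) = -886472/(486181 + (229 + 1254)) = -886472/(486181 + 1483) = -886472/487664 = -886472*1/487664 = -3821/2102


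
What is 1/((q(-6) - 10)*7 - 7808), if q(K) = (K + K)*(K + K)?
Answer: -1/6870 ≈ -0.00014556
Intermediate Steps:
q(K) = 4*K² (q(K) = (2*K)*(2*K) = 4*K²)
1/((q(-6) - 10)*7 - 7808) = 1/((4*(-6)² - 10)*7 - 7808) = 1/((4*36 - 10)*7 - 7808) = 1/((144 - 10)*7 - 7808) = 1/(134*7 - 7808) = 1/(938 - 7808) = 1/(-6870) = -1/6870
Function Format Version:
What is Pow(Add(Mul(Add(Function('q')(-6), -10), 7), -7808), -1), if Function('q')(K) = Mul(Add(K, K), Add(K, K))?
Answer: Rational(-1, 6870) ≈ -0.00014556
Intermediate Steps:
Function('q')(K) = Mul(4, Pow(K, 2)) (Function('q')(K) = Mul(Mul(2, K), Mul(2, K)) = Mul(4, Pow(K, 2)))
Pow(Add(Mul(Add(Function('q')(-6), -10), 7), -7808), -1) = Pow(Add(Mul(Add(Mul(4, Pow(-6, 2)), -10), 7), -7808), -1) = Pow(Add(Mul(Add(Mul(4, 36), -10), 7), -7808), -1) = Pow(Add(Mul(Add(144, -10), 7), -7808), -1) = Pow(Add(Mul(134, 7), -7808), -1) = Pow(Add(938, -7808), -1) = Pow(-6870, -1) = Rational(-1, 6870)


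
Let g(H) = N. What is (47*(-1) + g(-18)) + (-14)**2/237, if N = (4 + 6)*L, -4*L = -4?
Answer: -8573/237 ≈ -36.173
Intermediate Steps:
L = 1 (L = -1/4*(-4) = 1)
N = 10 (N = (4 + 6)*1 = 10*1 = 10)
g(H) = 10
(47*(-1) + g(-18)) + (-14)**2/237 = (47*(-1) + 10) + (-14)**2/237 = (-47 + 10) + 196*(1/237) = -37 + 196/237 = -8573/237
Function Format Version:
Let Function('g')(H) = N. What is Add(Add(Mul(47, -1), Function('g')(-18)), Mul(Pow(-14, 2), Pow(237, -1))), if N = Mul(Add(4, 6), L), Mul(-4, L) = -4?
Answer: Rational(-8573, 237) ≈ -36.173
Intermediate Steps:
L = 1 (L = Mul(Rational(-1, 4), -4) = 1)
N = 10 (N = Mul(Add(4, 6), 1) = Mul(10, 1) = 10)
Function('g')(H) = 10
Add(Add(Mul(47, -1), Function('g')(-18)), Mul(Pow(-14, 2), Pow(237, -1))) = Add(Add(Mul(47, -1), 10), Mul(Pow(-14, 2), Pow(237, -1))) = Add(Add(-47, 10), Mul(196, Rational(1, 237))) = Add(-37, Rational(196, 237)) = Rational(-8573, 237)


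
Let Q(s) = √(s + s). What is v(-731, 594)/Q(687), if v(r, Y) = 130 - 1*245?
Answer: -115*√1374/1374 ≈ -3.1024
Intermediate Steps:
v(r, Y) = -115 (v(r, Y) = 130 - 245 = -115)
Q(s) = √2*√s (Q(s) = √(2*s) = √2*√s)
v(-731, 594)/Q(687) = -115*√1374/1374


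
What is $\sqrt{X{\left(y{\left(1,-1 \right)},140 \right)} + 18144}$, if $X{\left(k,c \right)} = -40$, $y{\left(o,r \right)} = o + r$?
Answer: $2 \sqrt{4526} \approx 134.55$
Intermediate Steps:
$\sqrt{X{\left(y{\left(1,-1 \right)},140 \right)} + 18144} = \sqrt{-40 + 18144} = \sqrt{18104} = 2 \sqrt{4526}$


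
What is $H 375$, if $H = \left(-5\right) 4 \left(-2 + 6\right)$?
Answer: $-30000$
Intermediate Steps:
$H = -80$ ($H = \left(-20\right) 4 = -80$)
$H 375 = \left(-80\right) 375 = -30000$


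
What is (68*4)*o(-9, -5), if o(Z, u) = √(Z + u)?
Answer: 272*I*√14 ≈ 1017.7*I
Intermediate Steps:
(68*4)*o(-9, -5) = (68*4)*√(-9 - 5) = 272*√(-14) = 272*(I*√14) = 272*I*√14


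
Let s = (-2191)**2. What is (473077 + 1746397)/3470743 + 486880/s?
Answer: 12344378118834/16661235827383 ≈ 0.74090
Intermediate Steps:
s = 4800481
(473077 + 1746397)/3470743 + 486880/s = (473077 + 1746397)/3470743 + 486880/4800481 = 2219474*(1/3470743) + 486880*(1/4800481) = 2219474/3470743 + 486880/4800481 = 12344378118834/16661235827383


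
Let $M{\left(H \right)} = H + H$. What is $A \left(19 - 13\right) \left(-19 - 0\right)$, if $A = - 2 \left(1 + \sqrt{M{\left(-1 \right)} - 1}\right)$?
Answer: $228 + 228 i \sqrt{3} \approx 228.0 + 394.91 i$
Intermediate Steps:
$M{\left(H \right)} = 2 H$
$A = -2 - 2 i \sqrt{3}$ ($A = - 2 \left(1 + \sqrt{2 \left(-1\right) - 1}\right) = - 2 \left(1 + \sqrt{-2 - 1}\right) = - 2 \left(1 + \sqrt{-3}\right) = - 2 \left(1 + i \sqrt{3}\right) = -2 - 2 i \sqrt{3} \approx -2.0 - 3.4641 i$)
$A \left(19 - 13\right) \left(-19 - 0\right) = \left(-2 - 2 i \sqrt{3}\right) \left(19 - 13\right) \left(-19 - 0\right) = \left(-2 - 2 i \sqrt{3}\right) \left(19 - 13\right) \left(-19 + 0\right) = \left(-2 - 2 i \sqrt{3}\right) 6 \left(-19\right) = \left(-12 - 12 i \sqrt{3}\right) \left(-19\right) = 228 + 228 i \sqrt{3}$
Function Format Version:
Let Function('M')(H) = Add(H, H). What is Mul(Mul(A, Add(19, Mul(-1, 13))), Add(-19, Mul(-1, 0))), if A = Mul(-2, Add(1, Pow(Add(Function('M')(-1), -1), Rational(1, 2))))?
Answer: Add(228, Mul(228, I, Pow(3, Rational(1, 2)))) ≈ Add(228.00, Mul(394.91, I))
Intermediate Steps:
Function('M')(H) = Mul(2, H)
A = Add(-2, Mul(-2, I, Pow(3, Rational(1, 2)))) (A = Mul(-2, Add(1, Pow(Add(Mul(2, -1), -1), Rational(1, 2)))) = Mul(-2, Add(1, Pow(Add(-2, -1), Rational(1, 2)))) = Mul(-2, Add(1, Pow(-3, Rational(1, 2)))) = Mul(-2, Add(1, Mul(I, Pow(3, Rational(1, 2))))) = Add(-2, Mul(-2, I, Pow(3, Rational(1, 2)))) ≈ Add(-2.0000, Mul(-3.4641, I)))
Mul(Mul(A, Add(19, Mul(-1, 13))), Add(-19, Mul(-1, 0))) = Mul(Mul(Add(-2, Mul(-2, I, Pow(3, Rational(1, 2)))), Add(19, Mul(-1, 13))), Add(-19, Mul(-1, 0))) = Mul(Mul(Add(-2, Mul(-2, I, Pow(3, Rational(1, 2)))), Add(19, -13)), Add(-19, 0)) = Mul(Mul(Add(-2, Mul(-2, I, Pow(3, Rational(1, 2)))), 6), -19) = Mul(Add(-12, Mul(-12, I, Pow(3, Rational(1, 2)))), -19) = Add(228, Mul(228, I, Pow(3, Rational(1, 2))))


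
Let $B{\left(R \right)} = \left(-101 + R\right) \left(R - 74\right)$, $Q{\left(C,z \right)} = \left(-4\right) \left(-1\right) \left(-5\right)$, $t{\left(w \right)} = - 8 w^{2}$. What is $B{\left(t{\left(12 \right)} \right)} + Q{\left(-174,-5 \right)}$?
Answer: $1536158$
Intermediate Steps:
$Q{\left(C,z \right)} = -20$ ($Q{\left(C,z \right)} = 4 \left(-5\right) = -20$)
$B{\left(R \right)} = \left(-101 + R\right) \left(-74 + R\right)$
$B{\left(t{\left(12 \right)} \right)} + Q{\left(-174,-5 \right)} = \left(7474 + \left(- 8 \cdot 12^{2}\right)^{2} - 175 \left(- 8 \cdot 12^{2}\right)\right) - 20 = \left(7474 + \left(\left(-8\right) 144\right)^{2} - 175 \left(\left(-8\right) 144\right)\right) - 20 = \left(7474 + \left(-1152\right)^{2} - -201600\right) - 20 = \left(7474 + 1327104 + 201600\right) - 20 = 1536178 - 20 = 1536158$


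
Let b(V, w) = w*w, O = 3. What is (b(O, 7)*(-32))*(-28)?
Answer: 43904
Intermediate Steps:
b(V, w) = w**2
(b(O, 7)*(-32))*(-28) = (7**2*(-32))*(-28) = (49*(-32))*(-28) = -1568*(-28) = 43904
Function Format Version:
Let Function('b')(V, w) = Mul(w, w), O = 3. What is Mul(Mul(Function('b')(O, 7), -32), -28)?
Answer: 43904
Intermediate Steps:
Function('b')(V, w) = Pow(w, 2)
Mul(Mul(Function('b')(O, 7), -32), -28) = Mul(Mul(Pow(7, 2), -32), -28) = Mul(Mul(49, -32), -28) = Mul(-1568, -28) = 43904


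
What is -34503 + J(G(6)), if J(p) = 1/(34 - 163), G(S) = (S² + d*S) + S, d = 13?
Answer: -4450888/129 ≈ -34503.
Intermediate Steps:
G(S) = S² + 14*S (G(S) = (S² + 13*S) + S = S² + 14*S)
J(p) = -1/129 (J(p) = 1/(-129) = -1/129)
-34503 + J(G(6)) = -34503 - 1/129 = -4450888/129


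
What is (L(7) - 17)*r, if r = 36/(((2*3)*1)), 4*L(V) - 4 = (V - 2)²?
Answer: -117/2 ≈ -58.500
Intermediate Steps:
L(V) = 1 + (-2 + V)²/4 (L(V) = 1 + (V - 2)²/4 = 1 + (-2 + V)²/4)
r = 6 (r = 36/((6*1)) = 36/6 = 36*(⅙) = 6)
(L(7) - 17)*r = ((1 + (-2 + 7)²/4) - 17)*6 = ((1 + (¼)*5²) - 17)*6 = ((1 + (¼)*25) - 17)*6 = ((1 + 25/4) - 17)*6 = (29/4 - 17)*6 = -39/4*6 = -117/2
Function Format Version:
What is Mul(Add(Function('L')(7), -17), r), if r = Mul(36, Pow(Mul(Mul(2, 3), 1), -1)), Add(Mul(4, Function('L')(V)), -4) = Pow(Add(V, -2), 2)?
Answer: Rational(-117, 2) ≈ -58.500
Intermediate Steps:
Function('L')(V) = Add(1, Mul(Rational(1, 4), Pow(Add(-2, V), 2))) (Function('L')(V) = Add(1, Mul(Rational(1, 4), Pow(Add(V, -2), 2))) = Add(1, Mul(Rational(1, 4), Pow(Add(-2, V), 2))))
r = 6 (r = Mul(36, Pow(Mul(6, 1), -1)) = Mul(36, Pow(6, -1)) = Mul(36, Rational(1, 6)) = 6)
Mul(Add(Function('L')(7), -17), r) = Mul(Add(Add(1, Mul(Rational(1, 4), Pow(Add(-2, 7), 2))), -17), 6) = Mul(Add(Add(1, Mul(Rational(1, 4), Pow(5, 2))), -17), 6) = Mul(Add(Add(1, Mul(Rational(1, 4), 25)), -17), 6) = Mul(Add(Add(1, Rational(25, 4)), -17), 6) = Mul(Add(Rational(29, 4), -17), 6) = Mul(Rational(-39, 4), 6) = Rational(-117, 2)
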